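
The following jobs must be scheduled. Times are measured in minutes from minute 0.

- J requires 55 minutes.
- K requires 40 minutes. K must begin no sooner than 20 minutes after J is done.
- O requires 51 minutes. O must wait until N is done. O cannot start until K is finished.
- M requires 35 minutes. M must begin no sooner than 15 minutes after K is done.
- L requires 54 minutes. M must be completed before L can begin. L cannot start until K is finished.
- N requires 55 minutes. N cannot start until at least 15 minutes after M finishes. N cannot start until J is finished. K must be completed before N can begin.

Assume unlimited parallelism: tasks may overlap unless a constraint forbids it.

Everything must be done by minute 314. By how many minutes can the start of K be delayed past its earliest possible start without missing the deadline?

J has no prerequisites, so it starts at minute 0 and finishes at minute 55.
After J (finishes minute 55, plus 20-minute gap → minute 75), K can start at minute 75 and finishes at minute 115.

Working backward from the deadline:
L has no dependents, so it just needs to finish by minute 314. Starting by 314 − 54 = minute 260 achieves that.
O must finish by minute 314; it takes 51 minutes, so it must start by 314 − 51 = minute 263.
N must finish before O (must start by minute 263). With a 55-minute duration, N must start by 263 − 55 = minute 208.
M must finish in time for L (must start by minute 260); N (must start by minute 208, minus 15-minute gap → minute 193). The tightest is minute 193, so M must start by 193 − 35 = minute 158.
K has several dependents: L (must start by minute 260); M (must start by minute 158, minus 15-minute gap → minute 143); N (must start by minute 208); O (must start by minute 263). The earliest of those limits is minute 143, so K must start by 143 − 40 = minute 103.
So K can start as early as minute 75 and as late as minute 103, giving 103 − 75 = 28 minutes of slack.

28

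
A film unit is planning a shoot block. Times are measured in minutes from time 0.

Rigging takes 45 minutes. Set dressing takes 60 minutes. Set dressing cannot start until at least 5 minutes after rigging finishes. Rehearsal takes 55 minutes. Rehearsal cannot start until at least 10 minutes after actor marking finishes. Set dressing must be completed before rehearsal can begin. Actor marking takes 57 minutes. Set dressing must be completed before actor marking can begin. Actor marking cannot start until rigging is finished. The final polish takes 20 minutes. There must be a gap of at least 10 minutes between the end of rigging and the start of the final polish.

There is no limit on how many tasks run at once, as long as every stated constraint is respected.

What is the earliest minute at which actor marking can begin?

Rigging can start immediately at minute 0; it finishes at minute 45.
Set dressing waits on rigging (finishes minute 45, plus 5-minute gap → minute 50), so it starts at minute 50 and finishes at 50 + 60 = minute 110.
Actor marking waits on set dressing (finishes minute 110); rigging (finishes minute 45). The latest of these is minute 110, which is the earliest actor marking can start.

110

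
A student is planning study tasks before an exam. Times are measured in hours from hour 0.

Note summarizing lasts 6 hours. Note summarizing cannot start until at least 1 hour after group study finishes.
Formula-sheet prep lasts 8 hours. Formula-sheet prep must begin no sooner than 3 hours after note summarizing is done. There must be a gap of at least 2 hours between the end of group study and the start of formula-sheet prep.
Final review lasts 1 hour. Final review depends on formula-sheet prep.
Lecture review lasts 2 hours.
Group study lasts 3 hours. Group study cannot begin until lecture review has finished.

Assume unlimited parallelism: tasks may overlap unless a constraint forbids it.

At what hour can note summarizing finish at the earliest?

Nothing blocks lecture review, so it runs from hour 0 to hour 2.
Group study cannot begin until lecture review (finishes hour 2). It runs from hour 2 to 2 + 3 = hour 5.
Note summarizing cannot begin until group study (finishes hour 5, plus 1-hour gap → hour 6). It runs from hour 6 to 6 + 6 = hour 12.

12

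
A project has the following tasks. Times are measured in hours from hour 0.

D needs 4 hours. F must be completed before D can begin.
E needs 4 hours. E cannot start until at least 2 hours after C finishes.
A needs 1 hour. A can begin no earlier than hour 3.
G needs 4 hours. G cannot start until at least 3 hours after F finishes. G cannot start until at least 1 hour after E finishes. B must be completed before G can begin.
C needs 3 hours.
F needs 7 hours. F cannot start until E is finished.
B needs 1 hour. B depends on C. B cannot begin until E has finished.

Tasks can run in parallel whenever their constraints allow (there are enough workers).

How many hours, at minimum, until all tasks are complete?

23

Nothing blocks C, so it runs from hour 0 to hour 3.
E cannot begin until C (finishes hour 3, plus 2-hour gap → hour 5). It runs from hour 5 to 5 + 4 = hour 9.
F waits on E (finishes hour 9), so it starts at hour 9 and finishes at 9 + 7 = hour 16.
After F (finishes hour 16), D can start at hour 16 and finishes at hour 20.
B has to wait for C (finishes hour 3); E (finishes hour 9). The latest of these is hour 9, so B runs hour 9 to 9 + 1 = hour 10.
G cannot start until F (finishes hour 16, plus 3-hour gap → hour 19); E (finishes hour 9, plus 1-hour gap → hour 10); B (finishes hour 10). The controlling bound is hour 19, so G finishes at 19 + 4 = hour 23.
A waits on its own release at hour 3, so it starts at hour 3 and finishes at 3 + 1 = hour 4.
All tasks are finished once the last one completes. Finish times: A at 4, B at 10, C at 3, D at 20, E at 9, F at 16, G at 23. The latest is hour 23.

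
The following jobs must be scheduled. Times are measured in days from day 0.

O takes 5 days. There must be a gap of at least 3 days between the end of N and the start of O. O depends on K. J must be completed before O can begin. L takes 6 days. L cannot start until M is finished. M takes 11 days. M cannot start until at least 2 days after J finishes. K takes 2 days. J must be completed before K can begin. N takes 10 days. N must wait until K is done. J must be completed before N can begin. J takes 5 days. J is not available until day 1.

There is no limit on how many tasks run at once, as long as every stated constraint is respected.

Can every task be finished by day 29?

Yes

J waits on its own release at day 1, so it starts at day 1 and finishes at 1 + 5 = day 6.
After J (finishes day 6, plus 2-day gap → day 8), M can start at day 8 and finishes at day 19.
L cannot begin until M (finishes day 19). It runs from day 19 to 19 + 6 = day 25.
K waits on J (finishes day 6), so it starts at day 6 and finishes at 6 + 2 = day 8.
N needs all of K (finishes day 8); J (finishes day 6). That puts its earliest start at day 8; it finishes at 8 + 10 = day 18.
For O: N (finishes day 18, plus 3-day gap → day 21); K (finishes day 8); J (finishes day 6). Taking the maximum gives a start of day 21, and it finishes at 21 + 5 = day 26.
Every task is finished by day 26, which is no later than the deadline of 29, so the schedule is feasible.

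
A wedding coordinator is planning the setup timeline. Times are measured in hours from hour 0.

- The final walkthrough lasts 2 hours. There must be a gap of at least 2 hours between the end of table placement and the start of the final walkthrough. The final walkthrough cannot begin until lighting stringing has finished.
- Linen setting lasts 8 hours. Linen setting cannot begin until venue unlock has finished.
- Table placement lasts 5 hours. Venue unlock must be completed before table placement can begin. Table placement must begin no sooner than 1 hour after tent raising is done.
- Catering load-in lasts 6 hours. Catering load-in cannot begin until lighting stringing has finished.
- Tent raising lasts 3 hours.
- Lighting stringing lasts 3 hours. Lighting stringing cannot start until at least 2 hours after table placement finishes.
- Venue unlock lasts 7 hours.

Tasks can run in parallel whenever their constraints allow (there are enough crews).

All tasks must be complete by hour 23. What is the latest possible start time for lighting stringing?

To finish by hour 23, catering load-in (duration 6) must start no later than hour 17.
To finish by hour 23, the final walkthrough (duration 2) must start no later than hour 21.
Lighting stringing has several dependents: catering load-in (must start by hour 17); the final walkthrough (must start by hour 21). The earliest of those limits is hour 17, so lighting stringing must start by 17 − 3 = hour 14.

14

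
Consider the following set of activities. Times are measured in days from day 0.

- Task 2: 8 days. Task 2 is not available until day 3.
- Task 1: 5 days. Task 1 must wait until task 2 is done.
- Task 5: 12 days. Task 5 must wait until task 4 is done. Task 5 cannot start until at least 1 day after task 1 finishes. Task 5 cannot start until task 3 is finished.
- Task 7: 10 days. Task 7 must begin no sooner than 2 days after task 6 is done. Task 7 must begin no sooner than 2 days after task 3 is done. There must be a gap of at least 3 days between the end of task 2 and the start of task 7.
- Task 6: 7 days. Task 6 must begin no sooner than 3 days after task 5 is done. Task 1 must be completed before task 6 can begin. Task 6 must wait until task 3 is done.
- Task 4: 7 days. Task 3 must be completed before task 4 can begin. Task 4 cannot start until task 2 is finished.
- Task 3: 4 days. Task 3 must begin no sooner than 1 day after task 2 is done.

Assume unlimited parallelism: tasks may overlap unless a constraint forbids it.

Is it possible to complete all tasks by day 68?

Task 2 waits on its own release at day 3, so it starts at day 3 and finishes at 3 + 8 = day 11.
Task 3 cannot begin until task 2 (finishes day 11, plus 1-day gap → day 12). It runs from day 12 to 12 + 4 = day 16.
Task 4 needs all of task 3 (finishes day 16); task 2 (finishes day 11). That puts its earliest start at day 16; it finishes at 16 + 7 = day 23.
Task 1 waits on task 2 (finishes day 11), so it starts at day 11 and finishes at 11 + 5 = day 16.
For task 5: task 4 (finishes day 23); task 1 (finishes day 16, plus 1-day gap → day 17); task 3 (finishes day 16). Taking the maximum gives a start of day 23, and it finishes at 23 + 12 = day 35.
Task 6 cannot start until task 5 (finishes day 35, plus 3-day gap → day 38); task 1 (finishes day 16); task 3 (finishes day 16). The controlling bound is day 38, so task 6 finishes at 38 + 7 = day 45.
Task 7 cannot start until task 6 (finishes day 45, plus 2-day gap → day 47); task 3 (finishes day 16, plus 2-day gap → day 18); task 2 (finishes day 11, plus 3-day gap → day 14). The controlling bound is day 47, so task 7 finishes at 47 + 10 = day 57.
Every task is finished by day 57, which is no later than the deadline of 68, so the schedule is feasible.

Yes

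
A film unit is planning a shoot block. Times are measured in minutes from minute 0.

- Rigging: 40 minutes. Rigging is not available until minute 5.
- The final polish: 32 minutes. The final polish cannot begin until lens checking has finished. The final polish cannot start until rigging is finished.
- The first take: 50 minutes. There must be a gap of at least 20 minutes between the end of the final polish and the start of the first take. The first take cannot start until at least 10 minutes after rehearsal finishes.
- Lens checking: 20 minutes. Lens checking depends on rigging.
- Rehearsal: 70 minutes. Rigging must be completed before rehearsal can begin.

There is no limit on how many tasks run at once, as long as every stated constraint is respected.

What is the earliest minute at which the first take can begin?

Rigging waits on its own release at minute 5, so it starts at minute 5 and finishes at 5 + 40 = minute 45.
Rehearsal waits on rigging (finishes minute 45), so it starts at minute 45 and finishes at 45 + 70 = minute 115.
Lens checking cannot begin until rigging (finishes minute 45). It runs from minute 45 to 45 + 20 = minute 65.
For the final polish: lens checking (finishes minute 65); rigging (finishes minute 45). Taking the maximum gives a start of minute 65, and it finishes at 65 + 32 = minute 97.
The first take waits on the final polish (finishes minute 97, plus 20-minute gap → minute 117); rehearsal (finishes minute 115, plus 10-minute gap → minute 125). The latest of these is minute 125, which is the earliest the first take can start.

125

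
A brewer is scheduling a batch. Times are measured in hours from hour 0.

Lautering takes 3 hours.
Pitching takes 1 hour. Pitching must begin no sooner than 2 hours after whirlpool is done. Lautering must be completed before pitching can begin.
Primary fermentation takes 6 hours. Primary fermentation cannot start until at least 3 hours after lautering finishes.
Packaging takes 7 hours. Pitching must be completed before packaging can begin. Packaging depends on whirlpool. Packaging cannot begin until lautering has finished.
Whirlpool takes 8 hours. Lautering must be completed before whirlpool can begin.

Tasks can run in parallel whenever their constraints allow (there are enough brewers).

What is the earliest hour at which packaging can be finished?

21

Lautering can start immediately at hour 0; it finishes at hour 3.
Whirlpool cannot begin until lautering (finishes hour 3). It runs from hour 3 to 3 + 8 = hour 11.
For pitching: whirlpool (finishes hour 11, plus 2-hour gap → hour 13); lautering (finishes hour 3). Taking the maximum gives a start of hour 13, and it finishes at 13 + 1 = hour 14.
Packaging has to wait for pitching (finishes hour 14); whirlpool (finishes hour 11); lautering (finishes hour 3). The latest of these is hour 14, so packaging runs hour 14 to 14 + 7 = hour 21.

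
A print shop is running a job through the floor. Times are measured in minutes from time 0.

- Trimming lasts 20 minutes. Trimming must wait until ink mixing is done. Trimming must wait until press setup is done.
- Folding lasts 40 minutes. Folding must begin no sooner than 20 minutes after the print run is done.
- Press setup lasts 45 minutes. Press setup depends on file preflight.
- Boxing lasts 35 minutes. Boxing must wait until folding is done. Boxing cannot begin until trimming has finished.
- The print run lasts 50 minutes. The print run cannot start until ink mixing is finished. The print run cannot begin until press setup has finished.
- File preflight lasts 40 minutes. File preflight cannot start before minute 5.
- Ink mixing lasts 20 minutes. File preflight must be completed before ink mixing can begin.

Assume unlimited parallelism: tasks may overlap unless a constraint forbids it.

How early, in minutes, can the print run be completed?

File preflight waits on its own release at minute 5, so it starts at minute 5 and finishes at 5 + 40 = minute 45.
Press setup waits on file preflight (finishes minute 45), so it starts at minute 45 and finishes at 45 + 45 = minute 90.
Ink mixing cannot begin until file preflight (finishes minute 45). It runs from minute 45 to 45 + 20 = minute 65.
The print run cannot start until ink mixing (finishes minute 65); press setup (finishes minute 90). The controlling bound is minute 90, so the print run finishes at 90 + 50 = minute 140.

140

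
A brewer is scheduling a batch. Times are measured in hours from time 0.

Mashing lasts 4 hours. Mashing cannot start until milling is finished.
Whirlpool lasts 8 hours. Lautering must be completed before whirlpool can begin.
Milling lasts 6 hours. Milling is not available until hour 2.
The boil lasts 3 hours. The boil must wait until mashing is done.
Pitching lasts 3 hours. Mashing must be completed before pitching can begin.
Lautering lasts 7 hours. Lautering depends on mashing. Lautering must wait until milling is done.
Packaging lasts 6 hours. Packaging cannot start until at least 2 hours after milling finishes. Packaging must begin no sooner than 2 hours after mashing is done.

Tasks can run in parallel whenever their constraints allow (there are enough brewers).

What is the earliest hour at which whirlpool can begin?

19

Milling waits on its own release at hour 2, so it starts at hour 2 and finishes at 2 + 6 = hour 8.
Mashing cannot begin until milling (finishes hour 8). It runs from hour 8 to 8 + 4 = hour 12.
For lautering: mashing (finishes hour 12); milling (finishes hour 8). Taking the maximum gives a start of hour 12, and it finishes at 12 + 7 = hour 19.
Whirlpool waits on lautering (finishes hour 19), so the earliest it can start is hour 19.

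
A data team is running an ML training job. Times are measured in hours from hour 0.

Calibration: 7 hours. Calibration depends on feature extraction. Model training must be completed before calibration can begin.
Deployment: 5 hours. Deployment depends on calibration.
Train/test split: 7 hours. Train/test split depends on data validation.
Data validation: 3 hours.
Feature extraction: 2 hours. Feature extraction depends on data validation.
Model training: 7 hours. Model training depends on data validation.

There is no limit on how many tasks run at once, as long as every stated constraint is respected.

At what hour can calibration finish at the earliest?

17

Data validation can start immediately at hour 0; it finishes at hour 3.
Model training waits on data validation (finishes hour 3), so it starts at hour 3 and finishes at 3 + 7 = hour 10.
After data validation (finishes hour 3), feature extraction can start at hour 3 and finishes at hour 5.
For calibration: feature extraction (finishes hour 5); model training (finishes hour 10). Taking the maximum gives a start of hour 10, and it finishes at 10 + 7 = hour 17.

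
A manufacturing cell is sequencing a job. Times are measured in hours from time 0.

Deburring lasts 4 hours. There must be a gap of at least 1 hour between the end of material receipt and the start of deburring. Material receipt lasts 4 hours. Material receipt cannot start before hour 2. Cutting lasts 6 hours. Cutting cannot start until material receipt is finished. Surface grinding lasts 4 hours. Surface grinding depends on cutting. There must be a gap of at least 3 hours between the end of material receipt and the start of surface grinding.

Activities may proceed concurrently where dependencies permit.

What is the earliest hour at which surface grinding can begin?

12

Material receipt cannot begin until its own release at hour 2. It runs from hour 2 to 2 + 4 = hour 6.
Cutting cannot begin until material receipt (finishes hour 6). It runs from hour 6 to 6 + 6 = hour 12.
Surface grinding waits on cutting (finishes hour 12); material receipt (finishes hour 6, plus 3-hour gap → hour 9). The latest of these is hour 12, which is the earliest surface grinding can start.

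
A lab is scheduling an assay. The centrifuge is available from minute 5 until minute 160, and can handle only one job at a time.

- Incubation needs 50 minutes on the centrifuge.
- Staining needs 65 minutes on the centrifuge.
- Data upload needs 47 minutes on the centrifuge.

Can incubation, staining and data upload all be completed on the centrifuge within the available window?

The centrifuge window is 160 − 5 = 155 minutes.
Running back to back, the jobs need 50 + 65 + 47 = 162 minutes on the centrifuge.
Since 162 > 155, they cannot all fit.

No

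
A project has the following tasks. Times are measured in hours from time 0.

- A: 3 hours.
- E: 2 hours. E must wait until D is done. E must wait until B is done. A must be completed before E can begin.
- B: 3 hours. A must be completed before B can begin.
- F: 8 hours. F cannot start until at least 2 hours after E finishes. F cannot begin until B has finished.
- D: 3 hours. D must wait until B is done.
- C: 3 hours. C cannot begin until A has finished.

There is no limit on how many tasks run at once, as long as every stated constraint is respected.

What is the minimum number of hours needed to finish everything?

21

A has no prerequisites, so it starts at hour 0 and finishes at hour 3.
C waits on A (finishes hour 3), so it starts at hour 3 and finishes at 3 + 3 = hour 6.
B cannot begin until A (finishes hour 3). It runs from hour 3 to 3 + 3 = hour 6.
D waits on B (finishes hour 6), so it starts at hour 6 and finishes at 6 + 3 = hour 9.
For E: D (finishes hour 9); B (finishes hour 6); A (finishes hour 3). Taking the maximum gives a start of hour 9, and it finishes at 9 + 2 = hour 11.
F cannot start until E (finishes hour 11, plus 2-hour gap → hour 13); B (finishes hour 6). The controlling bound is hour 13, so F finishes at 13 + 8 = hour 21.
All tasks are finished once the last one completes. Finish times: A at 3, B at 6, C at 6, D at 9, E at 11, F at 21. The latest is hour 21.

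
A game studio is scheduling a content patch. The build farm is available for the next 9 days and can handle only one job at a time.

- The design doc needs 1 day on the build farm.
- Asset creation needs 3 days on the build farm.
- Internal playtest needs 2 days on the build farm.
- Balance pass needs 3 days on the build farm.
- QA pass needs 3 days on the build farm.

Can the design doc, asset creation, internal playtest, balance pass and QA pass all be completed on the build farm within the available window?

Running back to back, the jobs need 1 + 3 + 2 + 3 + 3 = 12 days on the build farm.
Since 12 > 9, they cannot all fit.

No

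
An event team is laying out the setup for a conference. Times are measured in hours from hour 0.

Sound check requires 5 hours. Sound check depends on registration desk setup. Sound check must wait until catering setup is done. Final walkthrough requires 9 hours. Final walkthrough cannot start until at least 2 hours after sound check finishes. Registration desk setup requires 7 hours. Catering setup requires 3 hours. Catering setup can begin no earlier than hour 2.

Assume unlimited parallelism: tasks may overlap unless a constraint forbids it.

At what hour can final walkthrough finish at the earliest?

23

Catering setup cannot begin until its own release at hour 2. It runs from hour 2 to 2 + 3 = hour 5.
Registration desk setup can start immediately at hour 0; it finishes at hour 7.
Sound check needs all of registration desk setup (finishes hour 7); catering setup (finishes hour 5). That puts its earliest start at hour 7; it finishes at 7 + 5 = hour 12.
Final walkthrough cannot begin until sound check (finishes hour 12, plus 2-hour gap → hour 14). It runs from hour 14 to 14 + 9 = hour 23.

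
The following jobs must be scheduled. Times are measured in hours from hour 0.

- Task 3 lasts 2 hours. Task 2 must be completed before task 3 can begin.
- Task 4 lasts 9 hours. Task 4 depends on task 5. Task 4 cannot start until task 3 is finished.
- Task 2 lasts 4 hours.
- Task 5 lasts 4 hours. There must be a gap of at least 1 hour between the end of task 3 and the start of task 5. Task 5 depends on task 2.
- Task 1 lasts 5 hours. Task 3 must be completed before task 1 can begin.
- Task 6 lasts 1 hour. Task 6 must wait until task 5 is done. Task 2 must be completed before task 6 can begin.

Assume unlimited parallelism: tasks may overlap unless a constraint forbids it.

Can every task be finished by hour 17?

Nothing blocks task 2, so it runs from hour 0 to hour 4.
Task 3 waits on task 2 (finishes hour 4), so it starts at hour 4 and finishes at 4 + 2 = hour 6.
Task 5 needs all of task 3 (finishes hour 6, plus 1-hour gap → hour 7); task 2 (finishes hour 4). That puts its earliest start at hour 7; it finishes at 7 + 4 = hour 11.
Task 6 needs all of task 5 (finishes hour 11); task 2 (finishes hour 4). That puts its earliest start at hour 11; it finishes at 11 + 1 = hour 12.
For task 4: task 5 (finishes hour 11); task 3 (finishes hour 6). Taking the maximum gives a start of hour 11, and it finishes at 11 + 9 = hour 20.
Task 1 waits on task 3 (finishes hour 6), so it starts at hour 6 and finishes at 6 + 5 = hour 11.
The earliest everything can be done is hour 20, which is after the deadline of 17, so it is not possible.

No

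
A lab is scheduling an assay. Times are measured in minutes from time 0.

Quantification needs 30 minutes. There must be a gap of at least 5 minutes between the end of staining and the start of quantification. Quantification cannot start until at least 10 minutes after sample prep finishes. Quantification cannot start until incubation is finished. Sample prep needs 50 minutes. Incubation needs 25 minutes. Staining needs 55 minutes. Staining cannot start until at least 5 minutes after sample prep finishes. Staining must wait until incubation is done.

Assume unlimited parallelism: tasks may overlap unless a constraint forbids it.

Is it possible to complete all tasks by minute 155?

Incubation has no prerequisites, so it starts at minute 0 and finishes at minute 25.
Nothing blocks sample prep, so it runs from minute 0 to minute 50.
Staining cannot start until sample prep (finishes minute 50, plus 5-minute gap → minute 55); incubation (finishes minute 25). The controlling bound is minute 55, so staining finishes at 55 + 55 = minute 110.
Quantification cannot start until staining (finishes minute 110, plus 5-minute gap → minute 115); sample prep (finishes minute 50, plus 10-minute gap → minute 60); incubation (finishes minute 25). The controlling bound is minute 115, so quantification finishes at 115 + 30 = minute 145.
Every task is finished by minute 145, which is no later than the deadline of 155, so the schedule is feasible.

Yes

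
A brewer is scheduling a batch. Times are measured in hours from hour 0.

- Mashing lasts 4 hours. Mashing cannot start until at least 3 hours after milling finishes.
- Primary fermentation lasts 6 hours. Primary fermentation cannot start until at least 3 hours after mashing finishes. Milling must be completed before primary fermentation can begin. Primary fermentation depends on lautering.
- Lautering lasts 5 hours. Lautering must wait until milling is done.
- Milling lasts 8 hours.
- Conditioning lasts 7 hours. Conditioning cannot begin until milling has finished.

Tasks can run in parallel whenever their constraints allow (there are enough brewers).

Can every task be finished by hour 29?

Yes

Nothing blocks milling, so it runs from hour 0 to hour 8.
After milling (finishes hour 8), conditioning can start at hour 8 and finishes at hour 15.
Lautering cannot begin until milling (finishes hour 8). It runs from hour 8 to 8 + 5 = hour 13.
Mashing waits on milling (finishes hour 8, plus 3-hour gap → hour 11), so it starts at hour 11 and finishes at 11 + 4 = hour 15.
Primary fermentation needs all of mashing (finishes hour 15, plus 3-hour gap → hour 18); milling (finishes hour 8); lautering (finishes hour 13). That puts its earliest start at hour 18; it finishes at 18 + 6 = hour 24.
Every task is finished by hour 24, which is no later than the deadline of 29, so the schedule is feasible.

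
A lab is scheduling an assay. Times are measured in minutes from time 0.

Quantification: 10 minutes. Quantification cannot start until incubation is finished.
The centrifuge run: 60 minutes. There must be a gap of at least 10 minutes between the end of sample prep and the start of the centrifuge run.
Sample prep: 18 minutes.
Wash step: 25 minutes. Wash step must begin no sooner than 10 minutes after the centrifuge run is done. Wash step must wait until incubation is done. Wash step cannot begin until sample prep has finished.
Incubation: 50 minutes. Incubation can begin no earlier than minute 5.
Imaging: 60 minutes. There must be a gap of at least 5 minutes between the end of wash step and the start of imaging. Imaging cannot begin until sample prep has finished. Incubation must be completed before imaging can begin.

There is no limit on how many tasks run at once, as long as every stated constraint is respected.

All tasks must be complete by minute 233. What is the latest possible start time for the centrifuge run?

Imaging has no dependents, so it just needs to finish by minute 233. Starting by 233 − 60 = minute 173 achieves that.
Wash step must finish before imaging (must start by minute 173, minus 5-minute gap → minute 168). With a 25-minute duration, wash step must start by 168 − 25 = minute 143.
Since wash step (must start by minute 143, minus 10-minute gap → minute 133) depends on it, the centrifuge run must finish by minute 133. Backing off its 60-minute duration gives a latest start of minute 73.

73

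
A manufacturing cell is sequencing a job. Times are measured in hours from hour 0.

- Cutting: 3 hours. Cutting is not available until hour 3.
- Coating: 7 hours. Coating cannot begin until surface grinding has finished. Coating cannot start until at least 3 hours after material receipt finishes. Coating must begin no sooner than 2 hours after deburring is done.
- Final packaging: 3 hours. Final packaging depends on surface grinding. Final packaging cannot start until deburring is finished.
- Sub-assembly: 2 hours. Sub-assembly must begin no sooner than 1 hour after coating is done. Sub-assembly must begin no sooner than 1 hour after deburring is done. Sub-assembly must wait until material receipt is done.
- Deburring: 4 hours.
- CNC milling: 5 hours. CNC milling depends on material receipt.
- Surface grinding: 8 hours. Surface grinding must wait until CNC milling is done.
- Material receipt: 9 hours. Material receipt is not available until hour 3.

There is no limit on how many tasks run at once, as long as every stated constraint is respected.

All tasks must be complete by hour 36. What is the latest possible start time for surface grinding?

Nothing follows sub-assembly; the deadline of hour 36 is its only limit. It must start by 36 − 2 = hour 34.
Coating must finish before sub-assembly (must start by hour 34, minus 1-hour gap → hour 33). With a 7-hour duration, coating must start by 33 − 7 = hour 26.
Final packaging must finish by hour 36; it takes 3 hours, so it must start by 36 − 3 = hour 33.
Surface grinding must finish in time for coating (must start by hour 26); final packaging (must start by hour 33). The tightest is hour 26, so surface grinding must start by 26 − 8 = hour 18.

18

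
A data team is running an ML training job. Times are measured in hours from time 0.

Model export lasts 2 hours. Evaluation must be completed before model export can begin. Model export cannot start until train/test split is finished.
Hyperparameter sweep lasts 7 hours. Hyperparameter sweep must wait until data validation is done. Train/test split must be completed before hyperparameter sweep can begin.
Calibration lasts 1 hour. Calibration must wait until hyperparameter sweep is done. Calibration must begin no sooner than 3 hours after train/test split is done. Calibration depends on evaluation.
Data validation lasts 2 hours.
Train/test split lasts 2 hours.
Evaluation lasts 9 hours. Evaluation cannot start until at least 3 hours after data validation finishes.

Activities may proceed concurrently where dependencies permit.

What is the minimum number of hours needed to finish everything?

Train/test split can start immediately at hour 0; it finishes at hour 2.
Nothing blocks data validation, so it runs from hour 0 to hour 2.
Evaluation waits on data validation (finishes hour 2, plus 3-hour gap → hour 5), so it starts at hour 5 and finishes at 5 + 9 = hour 14.
Model export needs all of evaluation (finishes hour 14); train/test split (finishes hour 2). That puts its earliest start at hour 14; it finishes at 14 + 2 = hour 16.
For hyperparameter sweep: data validation (finishes hour 2); train/test split (finishes hour 2). Taking the maximum gives a start of hour 2, and it finishes at 2 + 7 = hour 9.
Calibration has to wait for hyperparameter sweep (finishes hour 9); train/test split (finishes hour 2, plus 3-hour gap → hour 5); evaluation (finishes hour 14). The latest of these is hour 14, so calibration runs hour 14 to 14 + 1 = hour 15.
All tasks are finished once the last one completes. Finish times: Data validation at 2, Train/test split at 2, Hyperparameter sweep at 9, Evaluation at 14, Calibration at 15, Model export at 16. The latest is hour 16.

16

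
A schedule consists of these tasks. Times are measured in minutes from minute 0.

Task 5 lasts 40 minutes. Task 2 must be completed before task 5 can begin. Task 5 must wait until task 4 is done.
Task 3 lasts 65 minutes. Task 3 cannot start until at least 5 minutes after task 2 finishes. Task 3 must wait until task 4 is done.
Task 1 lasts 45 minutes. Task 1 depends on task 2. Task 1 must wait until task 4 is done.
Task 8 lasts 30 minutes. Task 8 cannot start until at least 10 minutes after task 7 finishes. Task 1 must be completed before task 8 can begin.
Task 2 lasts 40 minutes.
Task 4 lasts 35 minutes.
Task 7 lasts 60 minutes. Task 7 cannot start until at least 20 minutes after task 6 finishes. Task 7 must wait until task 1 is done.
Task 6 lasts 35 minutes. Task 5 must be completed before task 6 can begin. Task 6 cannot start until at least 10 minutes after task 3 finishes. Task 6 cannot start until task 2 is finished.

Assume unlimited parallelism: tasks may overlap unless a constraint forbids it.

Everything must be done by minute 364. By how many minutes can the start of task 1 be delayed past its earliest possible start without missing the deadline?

179

Nothing blocks task 4, so it runs from minute 0 to minute 35.
Nothing blocks task 2, so it runs from minute 0 to minute 40.
For task 1: task 2 (finishes minute 40); task 4 (finishes minute 35). Taking the maximum gives a start of minute 40, and it finishes at 40 + 45 = minute 85.

Working backward from the deadline:
Task 8 must finish by minute 364; it takes 30 minutes, so it must start by 364 − 30 = minute 334.
Task 7 feeds into task 8 (must start by minute 334, minus 10-minute gap → minute 324); so task 7 must finish by minute 324 and therefore start by minute 264.
Task 1 must finish in time for task 7 (must start by minute 264); task 8 (must start by minute 334). The tightest is minute 264, so task 1 must start by 264 − 45 = minute 219.
So task 1 can start as early as minute 40 and as late as minute 219, giving 219 − 40 = 179 minutes of slack.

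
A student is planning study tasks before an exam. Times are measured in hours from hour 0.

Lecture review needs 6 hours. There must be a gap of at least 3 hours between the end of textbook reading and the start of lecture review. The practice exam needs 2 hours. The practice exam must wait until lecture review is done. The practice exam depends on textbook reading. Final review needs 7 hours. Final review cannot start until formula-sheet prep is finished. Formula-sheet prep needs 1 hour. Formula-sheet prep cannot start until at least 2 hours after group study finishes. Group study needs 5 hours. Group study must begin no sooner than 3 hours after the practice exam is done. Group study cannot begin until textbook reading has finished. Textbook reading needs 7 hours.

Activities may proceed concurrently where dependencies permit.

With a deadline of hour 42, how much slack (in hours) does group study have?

Textbook reading can start immediately at hour 0; it finishes at hour 7.
Lecture review waits on textbook reading (finishes hour 7, plus 3-hour gap → hour 10), so it starts at hour 10 and finishes at 10 + 6 = hour 16.
The practice exam needs all of lecture review (finishes hour 16); textbook reading (finishes hour 7). That puts its earliest start at hour 16; it finishes at 16 + 2 = hour 18.
Group study has to wait for the practice exam (finishes hour 18, plus 3-hour gap → hour 21); textbook reading (finishes hour 7). The latest of these is hour 21, so group study runs hour 21 to 21 + 5 = hour 26.

Working backward from the deadline:
Nothing follows final review; the deadline of hour 42 is its only limit. It must start by 42 − 7 = hour 35.
Since final review (must start by hour 35) depends on it, formula-sheet prep must finish by hour 35. Backing off its 1-hour duration gives a latest start of hour 34.
Group study feeds into formula-sheet prep (must start by hour 34, minus 2-hour gap → hour 32); so group study must finish by hour 32 and therefore start by hour 27.
So group study can start as early as hour 21 and as late as hour 27, giving 27 − 21 = 6 hours of slack.

6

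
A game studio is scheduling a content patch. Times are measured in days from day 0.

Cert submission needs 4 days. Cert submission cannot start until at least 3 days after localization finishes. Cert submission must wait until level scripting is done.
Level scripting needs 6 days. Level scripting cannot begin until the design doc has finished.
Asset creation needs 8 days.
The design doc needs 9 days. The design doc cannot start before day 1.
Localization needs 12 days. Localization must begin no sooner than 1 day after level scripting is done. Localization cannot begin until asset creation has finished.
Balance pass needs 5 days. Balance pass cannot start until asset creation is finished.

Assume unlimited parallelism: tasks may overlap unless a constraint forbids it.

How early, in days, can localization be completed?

Asset creation can start immediately at day 0; it finishes at day 8.
The design doc cannot begin until its own release at day 1. It runs from day 1 to 1 + 9 = day 10.
Level scripting waits on the design doc (finishes day 10), so it starts at day 10 and finishes at 10 + 6 = day 16.
Localization has to wait for level scripting (finishes day 16, plus 1-day gap → day 17); asset creation (finishes day 8). The latest of these is day 17, so localization runs day 17 to 17 + 12 = day 29.

29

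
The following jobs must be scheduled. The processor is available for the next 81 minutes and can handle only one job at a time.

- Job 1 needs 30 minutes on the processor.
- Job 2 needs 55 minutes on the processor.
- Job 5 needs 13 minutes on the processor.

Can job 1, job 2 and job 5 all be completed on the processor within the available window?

Running back to back, the jobs need 30 + 55 + 13 = 98 minutes on the processor.
Since 98 > 81, they cannot all fit.

No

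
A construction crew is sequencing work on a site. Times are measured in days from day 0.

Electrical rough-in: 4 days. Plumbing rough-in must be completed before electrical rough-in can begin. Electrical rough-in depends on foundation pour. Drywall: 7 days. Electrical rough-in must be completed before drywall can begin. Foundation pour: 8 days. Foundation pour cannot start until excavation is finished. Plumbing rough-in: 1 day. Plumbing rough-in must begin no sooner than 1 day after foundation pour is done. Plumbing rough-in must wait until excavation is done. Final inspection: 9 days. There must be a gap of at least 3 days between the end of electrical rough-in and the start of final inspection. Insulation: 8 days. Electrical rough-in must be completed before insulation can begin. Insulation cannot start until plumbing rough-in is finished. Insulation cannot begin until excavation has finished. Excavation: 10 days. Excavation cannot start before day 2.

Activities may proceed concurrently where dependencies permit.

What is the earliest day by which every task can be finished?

38

After its own release at day 2, excavation can start at day 2 and finishes at day 12.
Foundation pour cannot begin until excavation (finishes day 12). It runs from day 12 to 12 + 8 = day 20.
Plumbing rough-in needs all of foundation pour (finishes day 20, plus 1-day gap → day 21); excavation (finishes day 12). That puts its earliest start at day 21; it finishes at 21 + 1 = day 22.
Electrical rough-in has to wait for plumbing rough-in (finishes day 22); foundation pour (finishes day 20). The latest of these is day 22, so electrical rough-in runs day 22 to 22 + 4 = day 26.
After electrical rough-in (finishes day 26, plus 3-day gap → day 29), final inspection can start at day 29 and finishes at day 38.
Drywall cannot begin until electrical rough-in (finishes day 26). It runs from day 26 to 26 + 7 = day 33.
Insulation needs all of electrical rough-in (finishes day 26); plumbing rough-in (finishes day 22); excavation (finishes day 12). That puts its earliest start at day 26; it finishes at 26 + 8 = day 34.
All tasks are finished once the last one completes. Finish times: Excavation at 12, Foundation pour at 20, Plumbing rough-in at 22, Electrical rough-in at 26, Insulation at 34, Drywall at 33, Final inspection at 38. The latest is day 38.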